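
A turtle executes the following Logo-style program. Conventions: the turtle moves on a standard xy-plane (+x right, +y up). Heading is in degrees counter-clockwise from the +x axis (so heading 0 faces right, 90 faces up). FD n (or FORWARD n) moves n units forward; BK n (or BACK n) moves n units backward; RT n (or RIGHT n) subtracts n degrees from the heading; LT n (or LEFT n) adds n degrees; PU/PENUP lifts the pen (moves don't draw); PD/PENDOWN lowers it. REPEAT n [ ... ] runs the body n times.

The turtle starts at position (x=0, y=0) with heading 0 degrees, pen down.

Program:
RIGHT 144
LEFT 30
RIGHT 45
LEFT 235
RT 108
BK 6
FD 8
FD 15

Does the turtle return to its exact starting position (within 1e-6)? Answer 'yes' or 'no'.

Answer: no

Derivation:
Executing turtle program step by step:
Start: pos=(0,0), heading=0, pen down
RT 144: heading 0 -> 216
LT 30: heading 216 -> 246
RT 45: heading 246 -> 201
LT 235: heading 201 -> 76
RT 108: heading 76 -> 328
BK 6: (0,0) -> (-5.088,3.18) [heading=328, draw]
FD 8: (-5.088,3.18) -> (1.696,-1.06) [heading=328, draw]
FD 15: (1.696,-1.06) -> (14.417,-9.009) [heading=328, draw]
Final: pos=(14.417,-9.009), heading=328, 3 segment(s) drawn

Start position: (0, 0)
Final position: (14.417, -9.009)
Distance = 17; >= 1e-6 -> NOT closed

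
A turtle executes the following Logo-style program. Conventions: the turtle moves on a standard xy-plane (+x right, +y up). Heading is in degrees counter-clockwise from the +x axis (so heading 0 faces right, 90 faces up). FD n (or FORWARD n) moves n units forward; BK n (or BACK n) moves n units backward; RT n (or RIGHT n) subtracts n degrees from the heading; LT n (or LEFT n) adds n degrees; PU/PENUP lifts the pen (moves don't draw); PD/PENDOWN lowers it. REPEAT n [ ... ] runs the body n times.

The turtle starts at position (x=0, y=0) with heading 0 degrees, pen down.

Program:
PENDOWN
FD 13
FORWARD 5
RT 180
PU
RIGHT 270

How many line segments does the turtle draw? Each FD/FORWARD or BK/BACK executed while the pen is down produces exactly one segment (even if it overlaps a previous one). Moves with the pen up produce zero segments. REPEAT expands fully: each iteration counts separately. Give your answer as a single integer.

Executing turtle program step by step:
Start: pos=(0,0), heading=0, pen down
PD: pen down
FD 13: (0,0) -> (13,0) [heading=0, draw]
FD 5: (13,0) -> (18,0) [heading=0, draw]
RT 180: heading 0 -> 180
PU: pen up
RT 270: heading 180 -> 270
Final: pos=(18,0), heading=270, 2 segment(s) drawn
Segments drawn: 2

Answer: 2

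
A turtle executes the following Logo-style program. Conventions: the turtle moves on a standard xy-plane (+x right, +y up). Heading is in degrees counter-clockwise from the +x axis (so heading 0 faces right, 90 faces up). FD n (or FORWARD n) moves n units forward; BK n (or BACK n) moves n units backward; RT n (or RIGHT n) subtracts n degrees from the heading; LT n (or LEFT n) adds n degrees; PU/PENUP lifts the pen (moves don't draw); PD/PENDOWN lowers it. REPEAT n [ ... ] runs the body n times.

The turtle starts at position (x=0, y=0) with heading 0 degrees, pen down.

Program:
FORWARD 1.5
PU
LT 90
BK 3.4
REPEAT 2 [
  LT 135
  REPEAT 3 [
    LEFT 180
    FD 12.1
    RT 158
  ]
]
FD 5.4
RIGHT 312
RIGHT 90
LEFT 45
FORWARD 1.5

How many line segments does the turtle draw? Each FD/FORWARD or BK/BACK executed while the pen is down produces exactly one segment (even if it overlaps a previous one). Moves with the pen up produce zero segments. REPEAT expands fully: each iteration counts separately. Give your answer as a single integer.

Answer: 1

Derivation:
Executing turtle program step by step:
Start: pos=(0,0), heading=0, pen down
FD 1.5: (0,0) -> (1.5,0) [heading=0, draw]
PU: pen up
LT 90: heading 0 -> 90
BK 3.4: (1.5,0) -> (1.5,-3.4) [heading=90, move]
REPEAT 2 [
  -- iteration 1/2 --
  LT 135: heading 90 -> 225
  REPEAT 3 [
    -- iteration 1/3 --
    LT 180: heading 225 -> 45
    FD 12.1: (1.5,-3.4) -> (10.056,5.156) [heading=45, move]
    RT 158: heading 45 -> 247
    -- iteration 2/3 --
    LT 180: heading 247 -> 67
    FD 12.1: (10.056,5.156) -> (14.784,16.294) [heading=67, move]
    RT 158: heading 67 -> 269
    -- iteration 3/3 --
    LT 180: heading 269 -> 89
    FD 12.1: (14.784,16.294) -> (14.995,28.392) [heading=89, move]
    RT 158: heading 89 -> 291
  ]
  -- iteration 2/2 --
  LT 135: heading 291 -> 66
  REPEAT 3 [
    -- iteration 1/3 --
    LT 180: heading 66 -> 246
    FD 12.1: (14.995,28.392) -> (10.073,17.338) [heading=246, move]
    RT 158: heading 246 -> 88
    -- iteration 2/3 --
    LT 180: heading 88 -> 268
    FD 12.1: (10.073,17.338) -> (9.651,5.246) [heading=268, move]
    RT 158: heading 268 -> 110
    -- iteration 3/3 --
    LT 180: heading 110 -> 290
    FD 12.1: (9.651,5.246) -> (13.79,-6.125) [heading=290, move]
    RT 158: heading 290 -> 132
  ]
]
FD 5.4: (13.79,-6.125) -> (10.176,-2.112) [heading=132, move]
RT 312: heading 132 -> 180
RT 90: heading 180 -> 90
LT 45: heading 90 -> 135
FD 1.5: (10.176,-2.112) -> (9.116,-1.051) [heading=135, move]
Final: pos=(9.116,-1.051), heading=135, 1 segment(s) drawn
Segments drawn: 1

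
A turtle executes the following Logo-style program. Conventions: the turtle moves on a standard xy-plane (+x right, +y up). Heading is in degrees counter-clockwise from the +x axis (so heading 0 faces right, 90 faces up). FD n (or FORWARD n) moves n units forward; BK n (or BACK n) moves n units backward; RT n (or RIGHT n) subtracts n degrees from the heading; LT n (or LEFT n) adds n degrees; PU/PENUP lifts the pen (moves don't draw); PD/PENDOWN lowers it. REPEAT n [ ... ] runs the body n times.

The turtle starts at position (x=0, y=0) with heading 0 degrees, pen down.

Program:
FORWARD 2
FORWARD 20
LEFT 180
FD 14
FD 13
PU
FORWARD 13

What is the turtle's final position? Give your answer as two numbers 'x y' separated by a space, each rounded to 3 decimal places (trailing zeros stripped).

Executing turtle program step by step:
Start: pos=(0,0), heading=0, pen down
FD 2: (0,0) -> (2,0) [heading=0, draw]
FD 20: (2,0) -> (22,0) [heading=0, draw]
LT 180: heading 0 -> 180
FD 14: (22,0) -> (8,0) [heading=180, draw]
FD 13: (8,0) -> (-5,0) [heading=180, draw]
PU: pen up
FD 13: (-5,0) -> (-18,0) [heading=180, move]
Final: pos=(-18,0), heading=180, 4 segment(s) drawn

Answer: -18 0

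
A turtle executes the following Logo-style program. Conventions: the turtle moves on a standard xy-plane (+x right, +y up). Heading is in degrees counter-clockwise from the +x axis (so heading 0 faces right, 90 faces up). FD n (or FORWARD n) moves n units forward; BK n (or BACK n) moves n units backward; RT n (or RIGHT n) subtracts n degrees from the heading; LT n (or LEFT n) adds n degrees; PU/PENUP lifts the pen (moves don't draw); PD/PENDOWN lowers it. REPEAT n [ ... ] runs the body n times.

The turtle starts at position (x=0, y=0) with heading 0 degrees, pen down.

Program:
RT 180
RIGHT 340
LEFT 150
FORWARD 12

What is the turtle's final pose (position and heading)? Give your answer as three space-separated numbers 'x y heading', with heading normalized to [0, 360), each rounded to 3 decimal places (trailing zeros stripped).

Answer: 11.818 -2.084 350

Derivation:
Executing turtle program step by step:
Start: pos=(0,0), heading=0, pen down
RT 180: heading 0 -> 180
RT 340: heading 180 -> 200
LT 150: heading 200 -> 350
FD 12: (0,0) -> (11.818,-2.084) [heading=350, draw]
Final: pos=(11.818,-2.084), heading=350, 1 segment(s) drawn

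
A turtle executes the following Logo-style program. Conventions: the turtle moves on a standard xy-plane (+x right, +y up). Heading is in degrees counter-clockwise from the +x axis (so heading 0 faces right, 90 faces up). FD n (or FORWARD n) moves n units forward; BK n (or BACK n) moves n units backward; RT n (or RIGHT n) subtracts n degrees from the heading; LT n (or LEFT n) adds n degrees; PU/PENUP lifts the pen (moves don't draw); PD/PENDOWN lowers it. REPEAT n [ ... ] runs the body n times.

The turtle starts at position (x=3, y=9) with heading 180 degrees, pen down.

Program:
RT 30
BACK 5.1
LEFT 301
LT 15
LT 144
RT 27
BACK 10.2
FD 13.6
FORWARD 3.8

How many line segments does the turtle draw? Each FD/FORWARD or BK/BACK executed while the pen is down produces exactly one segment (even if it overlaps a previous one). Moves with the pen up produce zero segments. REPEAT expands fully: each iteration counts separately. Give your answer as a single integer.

Answer: 4

Derivation:
Executing turtle program step by step:
Start: pos=(3,9), heading=180, pen down
RT 30: heading 180 -> 150
BK 5.1: (3,9) -> (7.417,6.45) [heading=150, draw]
LT 301: heading 150 -> 91
LT 15: heading 91 -> 106
LT 144: heading 106 -> 250
RT 27: heading 250 -> 223
BK 10.2: (7.417,6.45) -> (14.877,13.406) [heading=223, draw]
FD 13.6: (14.877,13.406) -> (4.93,4.131) [heading=223, draw]
FD 3.8: (4.93,4.131) -> (2.151,1.54) [heading=223, draw]
Final: pos=(2.151,1.54), heading=223, 4 segment(s) drawn
Segments drawn: 4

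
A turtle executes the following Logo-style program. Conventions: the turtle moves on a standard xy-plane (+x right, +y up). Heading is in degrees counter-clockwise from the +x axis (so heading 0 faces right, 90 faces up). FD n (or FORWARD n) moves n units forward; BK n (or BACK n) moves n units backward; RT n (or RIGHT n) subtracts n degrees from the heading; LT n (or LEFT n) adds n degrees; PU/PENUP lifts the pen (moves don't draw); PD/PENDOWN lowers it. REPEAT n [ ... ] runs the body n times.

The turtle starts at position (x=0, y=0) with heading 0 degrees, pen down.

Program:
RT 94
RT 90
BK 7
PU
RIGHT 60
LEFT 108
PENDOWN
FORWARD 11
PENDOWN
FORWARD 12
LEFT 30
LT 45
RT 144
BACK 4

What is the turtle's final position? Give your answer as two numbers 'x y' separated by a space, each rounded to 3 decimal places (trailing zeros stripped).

Answer: -5.937 -18.156

Derivation:
Executing turtle program step by step:
Start: pos=(0,0), heading=0, pen down
RT 94: heading 0 -> 266
RT 90: heading 266 -> 176
BK 7: (0,0) -> (6.983,-0.488) [heading=176, draw]
PU: pen up
RT 60: heading 176 -> 116
LT 108: heading 116 -> 224
PD: pen down
FD 11: (6.983,-0.488) -> (-0.93,-8.13) [heading=224, draw]
PD: pen down
FD 12: (-0.93,-8.13) -> (-9.562,-16.465) [heading=224, draw]
LT 30: heading 224 -> 254
LT 45: heading 254 -> 299
RT 144: heading 299 -> 155
BK 4: (-9.562,-16.465) -> (-5.937,-18.156) [heading=155, draw]
Final: pos=(-5.937,-18.156), heading=155, 4 segment(s) drawn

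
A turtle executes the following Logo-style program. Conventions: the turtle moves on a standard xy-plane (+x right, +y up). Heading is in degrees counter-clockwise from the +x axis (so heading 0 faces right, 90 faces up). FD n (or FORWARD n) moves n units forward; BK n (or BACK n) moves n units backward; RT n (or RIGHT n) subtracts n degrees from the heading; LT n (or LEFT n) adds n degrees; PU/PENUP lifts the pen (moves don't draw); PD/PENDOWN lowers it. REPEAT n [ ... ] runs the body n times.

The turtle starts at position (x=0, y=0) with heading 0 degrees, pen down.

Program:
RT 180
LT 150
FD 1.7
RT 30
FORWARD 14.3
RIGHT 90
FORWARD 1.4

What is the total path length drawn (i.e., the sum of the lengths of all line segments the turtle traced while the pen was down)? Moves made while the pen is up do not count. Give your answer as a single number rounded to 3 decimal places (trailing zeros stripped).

Executing turtle program step by step:
Start: pos=(0,0), heading=0, pen down
RT 180: heading 0 -> 180
LT 150: heading 180 -> 330
FD 1.7: (0,0) -> (1.472,-0.85) [heading=330, draw]
RT 30: heading 330 -> 300
FD 14.3: (1.472,-0.85) -> (8.622,-13.234) [heading=300, draw]
RT 90: heading 300 -> 210
FD 1.4: (8.622,-13.234) -> (7.41,-13.934) [heading=210, draw]
Final: pos=(7.41,-13.934), heading=210, 3 segment(s) drawn

Segment lengths:
  seg 1: (0,0) -> (1.472,-0.85), length = 1.7
  seg 2: (1.472,-0.85) -> (8.622,-13.234), length = 14.3
  seg 3: (8.622,-13.234) -> (7.41,-13.934), length = 1.4
Total = 17.4

Answer: 17.4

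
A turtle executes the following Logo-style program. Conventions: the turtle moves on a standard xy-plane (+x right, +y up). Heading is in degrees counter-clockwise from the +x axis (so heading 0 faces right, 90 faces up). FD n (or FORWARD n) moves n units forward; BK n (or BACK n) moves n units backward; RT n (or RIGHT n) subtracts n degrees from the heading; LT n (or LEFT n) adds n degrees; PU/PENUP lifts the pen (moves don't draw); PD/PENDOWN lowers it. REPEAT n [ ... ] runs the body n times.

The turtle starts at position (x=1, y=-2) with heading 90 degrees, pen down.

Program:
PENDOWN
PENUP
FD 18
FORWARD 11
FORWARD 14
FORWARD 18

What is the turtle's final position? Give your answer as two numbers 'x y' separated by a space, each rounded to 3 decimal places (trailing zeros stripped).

Answer: 1 59

Derivation:
Executing turtle program step by step:
Start: pos=(1,-2), heading=90, pen down
PD: pen down
PU: pen up
FD 18: (1,-2) -> (1,16) [heading=90, move]
FD 11: (1,16) -> (1,27) [heading=90, move]
FD 14: (1,27) -> (1,41) [heading=90, move]
FD 18: (1,41) -> (1,59) [heading=90, move]
Final: pos=(1,59), heading=90, 0 segment(s) drawn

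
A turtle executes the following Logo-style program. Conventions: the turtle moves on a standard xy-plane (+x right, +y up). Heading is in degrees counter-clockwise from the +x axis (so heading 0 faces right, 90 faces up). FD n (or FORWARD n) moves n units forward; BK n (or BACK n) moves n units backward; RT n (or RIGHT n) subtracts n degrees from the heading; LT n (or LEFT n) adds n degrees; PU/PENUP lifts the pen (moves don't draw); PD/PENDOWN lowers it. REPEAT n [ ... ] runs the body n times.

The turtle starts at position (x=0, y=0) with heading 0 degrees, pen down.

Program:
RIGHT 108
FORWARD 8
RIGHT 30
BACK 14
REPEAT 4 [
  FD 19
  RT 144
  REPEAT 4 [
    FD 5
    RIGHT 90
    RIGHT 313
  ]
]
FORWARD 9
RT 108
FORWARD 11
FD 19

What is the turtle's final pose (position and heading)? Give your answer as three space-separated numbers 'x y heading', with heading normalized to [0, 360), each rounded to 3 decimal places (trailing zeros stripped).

Answer: 47.565 -33.399 290

Derivation:
Executing turtle program step by step:
Start: pos=(0,0), heading=0, pen down
RT 108: heading 0 -> 252
FD 8: (0,0) -> (-2.472,-7.608) [heading=252, draw]
RT 30: heading 252 -> 222
BK 14: (-2.472,-7.608) -> (7.932,1.759) [heading=222, draw]
REPEAT 4 [
  -- iteration 1/4 --
  FD 19: (7.932,1.759) -> (-6.188,-10.954) [heading=222, draw]
  RT 144: heading 222 -> 78
  REPEAT 4 [
    -- iteration 1/4 --
    FD 5: (-6.188,-10.954) -> (-5.148,-6.063) [heading=78, draw]
    RT 90: heading 78 -> 348
    RT 313: heading 348 -> 35
    -- iteration 2/4 --
    FD 5: (-5.148,-6.063) -> (-1.053,-3.195) [heading=35, draw]
    RT 90: heading 35 -> 305
    RT 313: heading 305 -> 352
    -- iteration 3/4 --
    FD 5: (-1.053,-3.195) -> (3.899,-3.891) [heading=352, draw]
    RT 90: heading 352 -> 262
    RT 313: heading 262 -> 309
    -- iteration 4/4 --
    FD 5: (3.899,-3.891) -> (7.045,-7.777) [heading=309, draw]
    RT 90: heading 309 -> 219
    RT 313: heading 219 -> 266
  ]
  -- iteration 2/4 --
  FD 19: (7.045,-7.777) -> (5.72,-26.731) [heading=266, draw]
  RT 144: heading 266 -> 122
  REPEAT 4 [
    -- iteration 1/4 --
    FD 5: (5.72,-26.731) -> (3.07,-22.491) [heading=122, draw]
    RT 90: heading 122 -> 32
    RT 313: heading 32 -> 79
    -- iteration 2/4 --
    FD 5: (3.07,-22.491) -> (4.024,-17.582) [heading=79, draw]
    RT 90: heading 79 -> 349
    RT 313: heading 349 -> 36
    -- iteration 3/4 --
    FD 5: (4.024,-17.582) -> (8.07,-14.643) [heading=36, draw]
    RT 90: heading 36 -> 306
    RT 313: heading 306 -> 353
    -- iteration 4/4 --
    FD 5: (8.07,-14.643) -> (13.032,-15.253) [heading=353, draw]
    RT 90: heading 353 -> 263
    RT 313: heading 263 -> 310
  ]
  -- iteration 3/4 --
  FD 19: (13.032,-15.253) -> (25.245,-29.808) [heading=310, draw]
  RT 144: heading 310 -> 166
  REPEAT 4 [
    -- iteration 1/4 --
    FD 5: (25.245,-29.808) -> (20.394,-28.598) [heading=166, draw]
    RT 90: heading 166 -> 76
    RT 313: heading 76 -> 123
    -- iteration 2/4 --
    FD 5: (20.394,-28.598) -> (17.671,-24.405) [heading=123, draw]
    RT 90: heading 123 -> 33
    RT 313: heading 33 -> 80
    -- iteration 3/4 --
    FD 5: (17.671,-24.405) -> (18.539,-19.481) [heading=80, draw]
    RT 90: heading 80 -> 350
    RT 313: heading 350 -> 37
    -- iteration 4/4 --
    FD 5: (18.539,-19.481) -> (22.532,-16.472) [heading=37, draw]
    RT 90: heading 37 -> 307
    RT 313: heading 307 -> 354
  ]
  -- iteration 4/4 --
  FD 19: (22.532,-16.472) -> (41.428,-18.458) [heading=354, draw]
  RT 144: heading 354 -> 210
  REPEAT 4 [
    -- iteration 1/4 --
    FD 5: (41.428,-18.458) -> (37.098,-20.958) [heading=210, draw]
    RT 90: heading 210 -> 120
    RT 313: heading 120 -> 167
    -- iteration 2/4 --
    FD 5: (37.098,-20.958) -> (32.226,-19.833) [heading=167, draw]
    RT 90: heading 167 -> 77
    RT 313: heading 77 -> 124
    -- iteration 3/4 --
    FD 5: (32.226,-19.833) -> (29.43,-15.688) [heading=124, draw]
    RT 90: heading 124 -> 34
    RT 313: heading 34 -> 81
    -- iteration 4/4 --
    FD 5: (29.43,-15.688) -> (30.212,-10.749) [heading=81, draw]
    RT 90: heading 81 -> 351
    RT 313: heading 351 -> 38
  ]
]
FD 9: (30.212,-10.749) -> (37.304,-5.208) [heading=38, draw]
RT 108: heading 38 -> 290
FD 11: (37.304,-5.208) -> (41.066,-15.545) [heading=290, draw]
FD 19: (41.066,-15.545) -> (47.565,-33.399) [heading=290, draw]
Final: pos=(47.565,-33.399), heading=290, 25 segment(s) drawn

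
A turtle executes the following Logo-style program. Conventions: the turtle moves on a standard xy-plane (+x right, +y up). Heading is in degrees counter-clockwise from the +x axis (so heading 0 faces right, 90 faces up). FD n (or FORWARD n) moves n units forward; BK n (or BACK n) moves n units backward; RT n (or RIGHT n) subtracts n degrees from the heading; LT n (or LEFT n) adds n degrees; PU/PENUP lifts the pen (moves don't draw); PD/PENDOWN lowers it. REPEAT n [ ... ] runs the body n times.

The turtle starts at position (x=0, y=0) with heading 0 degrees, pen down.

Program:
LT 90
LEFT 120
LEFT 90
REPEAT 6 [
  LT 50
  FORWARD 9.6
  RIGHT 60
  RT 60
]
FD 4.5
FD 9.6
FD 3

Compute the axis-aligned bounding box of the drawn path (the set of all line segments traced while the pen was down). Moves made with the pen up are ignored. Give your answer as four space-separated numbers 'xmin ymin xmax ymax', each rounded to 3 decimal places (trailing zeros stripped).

Executing turtle program step by step:
Start: pos=(0,0), heading=0, pen down
LT 90: heading 0 -> 90
LT 120: heading 90 -> 210
LT 90: heading 210 -> 300
REPEAT 6 [
  -- iteration 1/6 --
  LT 50: heading 300 -> 350
  FD 9.6: (0,0) -> (9.454,-1.667) [heading=350, draw]
  RT 60: heading 350 -> 290
  RT 60: heading 290 -> 230
  -- iteration 2/6 --
  LT 50: heading 230 -> 280
  FD 9.6: (9.454,-1.667) -> (11.121,-11.121) [heading=280, draw]
  RT 60: heading 280 -> 220
  RT 60: heading 220 -> 160
  -- iteration 3/6 --
  LT 50: heading 160 -> 210
  FD 9.6: (11.121,-11.121) -> (2.807,-15.921) [heading=210, draw]
  RT 60: heading 210 -> 150
  RT 60: heading 150 -> 90
  -- iteration 4/6 --
  LT 50: heading 90 -> 140
  FD 9.6: (2.807,-15.921) -> (-4.547,-9.75) [heading=140, draw]
  RT 60: heading 140 -> 80
  RT 60: heading 80 -> 20
  -- iteration 5/6 --
  LT 50: heading 20 -> 70
  FD 9.6: (-4.547,-9.75) -> (-1.263,-0.729) [heading=70, draw]
  RT 60: heading 70 -> 10
  RT 60: heading 10 -> 310
  -- iteration 6/6 --
  LT 50: heading 310 -> 0
  FD 9.6: (-1.263,-0.729) -> (8.337,-0.729) [heading=0, draw]
  RT 60: heading 0 -> 300
  RT 60: heading 300 -> 240
]
FD 4.5: (8.337,-0.729) -> (6.087,-4.626) [heading=240, draw]
FD 9.6: (6.087,-4.626) -> (1.287,-12.94) [heading=240, draw]
FD 3: (1.287,-12.94) -> (-0.213,-15.538) [heading=240, draw]
Final: pos=(-0.213,-15.538), heading=240, 9 segment(s) drawn

Segment endpoints: x in {-4.547, -1.263, -0.213, 0, 1.287, 2.807, 6.087, 8.337, 9.454, 11.121}, y in {-15.921, -15.538, -12.94, -11.121, -9.75, -4.626, -1.667, -0.729, 0}
xmin=-4.547, ymin=-15.921, xmax=11.121, ymax=0

Answer: -4.547 -15.921 11.121 0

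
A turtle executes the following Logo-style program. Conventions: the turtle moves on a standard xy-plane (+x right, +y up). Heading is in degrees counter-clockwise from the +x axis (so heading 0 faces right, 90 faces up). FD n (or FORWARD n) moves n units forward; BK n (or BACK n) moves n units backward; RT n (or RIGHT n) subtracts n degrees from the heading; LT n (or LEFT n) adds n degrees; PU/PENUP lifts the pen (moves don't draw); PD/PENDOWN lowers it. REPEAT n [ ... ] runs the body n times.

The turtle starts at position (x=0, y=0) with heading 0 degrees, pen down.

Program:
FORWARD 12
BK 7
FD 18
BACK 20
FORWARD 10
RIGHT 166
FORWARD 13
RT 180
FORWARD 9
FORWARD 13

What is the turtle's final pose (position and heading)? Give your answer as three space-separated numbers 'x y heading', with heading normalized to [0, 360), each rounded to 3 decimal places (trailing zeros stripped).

Executing turtle program step by step:
Start: pos=(0,0), heading=0, pen down
FD 12: (0,0) -> (12,0) [heading=0, draw]
BK 7: (12,0) -> (5,0) [heading=0, draw]
FD 18: (5,0) -> (23,0) [heading=0, draw]
BK 20: (23,0) -> (3,0) [heading=0, draw]
FD 10: (3,0) -> (13,0) [heading=0, draw]
RT 166: heading 0 -> 194
FD 13: (13,0) -> (0.386,-3.145) [heading=194, draw]
RT 180: heading 194 -> 14
FD 9: (0.386,-3.145) -> (9.119,-0.968) [heading=14, draw]
FD 13: (9.119,-0.968) -> (21.733,2.177) [heading=14, draw]
Final: pos=(21.733,2.177), heading=14, 8 segment(s) drawn

Answer: 21.733 2.177 14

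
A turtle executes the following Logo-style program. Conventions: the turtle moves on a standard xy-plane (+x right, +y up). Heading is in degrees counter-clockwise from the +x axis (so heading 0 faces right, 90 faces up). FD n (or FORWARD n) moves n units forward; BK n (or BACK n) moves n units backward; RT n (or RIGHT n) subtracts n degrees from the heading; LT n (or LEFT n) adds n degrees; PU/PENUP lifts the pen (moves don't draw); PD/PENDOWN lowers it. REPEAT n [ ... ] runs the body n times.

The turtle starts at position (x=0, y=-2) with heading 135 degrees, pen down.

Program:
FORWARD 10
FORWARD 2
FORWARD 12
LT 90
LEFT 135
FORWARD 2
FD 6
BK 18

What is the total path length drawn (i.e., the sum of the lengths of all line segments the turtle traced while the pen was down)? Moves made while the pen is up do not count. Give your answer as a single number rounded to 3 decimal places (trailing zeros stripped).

Executing turtle program step by step:
Start: pos=(0,-2), heading=135, pen down
FD 10: (0,-2) -> (-7.071,5.071) [heading=135, draw]
FD 2: (-7.071,5.071) -> (-8.485,6.485) [heading=135, draw]
FD 12: (-8.485,6.485) -> (-16.971,14.971) [heading=135, draw]
LT 90: heading 135 -> 225
LT 135: heading 225 -> 0
FD 2: (-16.971,14.971) -> (-14.971,14.971) [heading=0, draw]
FD 6: (-14.971,14.971) -> (-8.971,14.971) [heading=0, draw]
BK 18: (-8.971,14.971) -> (-26.971,14.971) [heading=0, draw]
Final: pos=(-26.971,14.971), heading=0, 6 segment(s) drawn

Segment lengths:
  seg 1: (0,-2) -> (-7.071,5.071), length = 10
  seg 2: (-7.071,5.071) -> (-8.485,6.485), length = 2
  seg 3: (-8.485,6.485) -> (-16.971,14.971), length = 12
  seg 4: (-16.971,14.971) -> (-14.971,14.971), length = 2
  seg 5: (-14.971,14.971) -> (-8.971,14.971), length = 6
  seg 6: (-8.971,14.971) -> (-26.971,14.971), length = 18
Total = 50

Answer: 50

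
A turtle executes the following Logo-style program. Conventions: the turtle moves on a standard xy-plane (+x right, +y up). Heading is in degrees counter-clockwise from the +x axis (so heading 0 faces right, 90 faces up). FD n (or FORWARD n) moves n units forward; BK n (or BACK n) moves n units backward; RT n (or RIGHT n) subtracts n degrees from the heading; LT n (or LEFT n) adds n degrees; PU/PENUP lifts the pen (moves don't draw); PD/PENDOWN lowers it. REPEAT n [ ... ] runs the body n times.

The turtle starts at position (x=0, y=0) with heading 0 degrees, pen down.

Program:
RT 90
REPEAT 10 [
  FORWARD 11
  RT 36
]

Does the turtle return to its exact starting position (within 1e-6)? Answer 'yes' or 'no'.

Answer: yes

Derivation:
Executing turtle program step by step:
Start: pos=(0,0), heading=0, pen down
RT 90: heading 0 -> 270
REPEAT 10 [
  -- iteration 1/10 --
  FD 11: (0,0) -> (0,-11) [heading=270, draw]
  RT 36: heading 270 -> 234
  -- iteration 2/10 --
  FD 11: (0,-11) -> (-6.466,-19.899) [heading=234, draw]
  RT 36: heading 234 -> 198
  -- iteration 3/10 --
  FD 11: (-6.466,-19.899) -> (-16.927,-23.298) [heading=198, draw]
  RT 36: heading 198 -> 162
  -- iteration 4/10 --
  FD 11: (-16.927,-23.298) -> (-27.389,-19.899) [heading=162, draw]
  RT 36: heading 162 -> 126
  -- iteration 5/10 --
  FD 11: (-27.389,-19.899) -> (-33.855,-11) [heading=126, draw]
  RT 36: heading 126 -> 90
  -- iteration 6/10 --
  FD 11: (-33.855,-11) -> (-33.855,0) [heading=90, draw]
  RT 36: heading 90 -> 54
  -- iteration 7/10 --
  FD 11: (-33.855,0) -> (-27.389,8.899) [heading=54, draw]
  RT 36: heading 54 -> 18
  -- iteration 8/10 --
  FD 11: (-27.389,8.899) -> (-16.927,12.298) [heading=18, draw]
  RT 36: heading 18 -> 342
  -- iteration 9/10 --
  FD 11: (-16.927,12.298) -> (-6.466,8.899) [heading=342, draw]
  RT 36: heading 342 -> 306
  -- iteration 10/10 --
  FD 11: (-6.466,8.899) -> (0,0) [heading=306, draw]
  RT 36: heading 306 -> 270
]
Final: pos=(0,0), heading=270, 10 segment(s) drawn

Start position: (0, 0)
Final position: (0, 0)
Distance = 0; < 1e-6 -> CLOSED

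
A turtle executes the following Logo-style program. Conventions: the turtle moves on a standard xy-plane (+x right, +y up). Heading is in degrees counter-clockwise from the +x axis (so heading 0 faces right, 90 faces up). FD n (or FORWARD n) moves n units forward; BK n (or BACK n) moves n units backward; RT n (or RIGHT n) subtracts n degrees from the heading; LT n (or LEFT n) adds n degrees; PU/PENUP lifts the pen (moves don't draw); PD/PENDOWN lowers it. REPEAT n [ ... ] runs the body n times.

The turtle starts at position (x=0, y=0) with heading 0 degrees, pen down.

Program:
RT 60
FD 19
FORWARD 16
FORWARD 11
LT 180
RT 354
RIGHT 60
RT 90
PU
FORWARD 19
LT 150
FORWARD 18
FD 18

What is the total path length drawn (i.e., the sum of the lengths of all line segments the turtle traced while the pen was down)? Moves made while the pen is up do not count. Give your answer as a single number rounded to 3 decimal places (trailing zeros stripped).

Answer: 46

Derivation:
Executing turtle program step by step:
Start: pos=(0,0), heading=0, pen down
RT 60: heading 0 -> 300
FD 19: (0,0) -> (9.5,-16.454) [heading=300, draw]
FD 16: (9.5,-16.454) -> (17.5,-30.311) [heading=300, draw]
FD 11: (17.5,-30.311) -> (23,-39.837) [heading=300, draw]
LT 180: heading 300 -> 120
RT 354: heading 120 -> 126
RT 60: heading 126 -> 66
RT 90: heading 66 -> 336
PU: pen up
FD 19: (23,-39.837) -> (40.357,-47.565) [heading=336, move]
LT 150: heading 336 -> 126
FD 18: (40.357,-47.565) -> (29.777,-33.003) [heading=126, move]
FD 18: (29.777,-33.003) -> (19.197,-18.441) [heading=126, move]
Final: pos=(19.197,-18.441), heading=126, 3 segment(s) drawn

Segment lengths:
  seg 1: (0,0) -> (9.5,-16.454), length = 19
  seg 2: (9.5,-16.454) -> (17.5,-30.311), length = 16
  seg 3: (17.5,-30.311) -> (23,-39.837), length = 11
Total = 46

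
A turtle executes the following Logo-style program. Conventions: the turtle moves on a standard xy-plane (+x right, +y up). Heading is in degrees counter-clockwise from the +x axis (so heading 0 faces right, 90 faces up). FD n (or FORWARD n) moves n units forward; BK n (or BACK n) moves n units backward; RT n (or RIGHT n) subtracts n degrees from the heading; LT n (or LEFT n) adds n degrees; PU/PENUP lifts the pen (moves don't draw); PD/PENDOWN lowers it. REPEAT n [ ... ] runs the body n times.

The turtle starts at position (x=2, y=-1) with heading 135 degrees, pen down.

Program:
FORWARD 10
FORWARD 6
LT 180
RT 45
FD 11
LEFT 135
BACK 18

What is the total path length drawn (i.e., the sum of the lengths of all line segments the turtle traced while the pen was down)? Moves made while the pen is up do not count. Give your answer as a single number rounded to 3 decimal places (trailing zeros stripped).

Answer: 45

Derivation:
Executing turtle program step by step:
Start: pos=(2,-1), heading=135, pen down
FD 10: (2,-1) -> (-5.071,6.071) [heading=135, draw]
FD 6: (-5.071,6.071) -> (-9.314,10.314) [heading=135, draw]
LT 180: heading 135 -> 315
RT 45: heading 315 -> 270
FD 11: (-9.314,10.314) -> (-9.314,-0.686) [heading=270, draw]
LT 135: heading 270 -> 45
BK 18: (-9.314,-0.686) -> (-22.042,-13.414) [heading=45, draw]
Final: pos=(-22.042,-13.414), heading=45, 4 segment(s) drawn

Segment lengths:
  seg 1: (2,-1) -> (-5.071,6.071), length = 10
  seg 2: (-5.071,6.071) -> (-9.314,10.314), length = 6
  seg 3: (-9.314,10.314) -> (-9.314,-0.686), length = 11
  seg 4: (-9.314,-0.686) -> (-22.042,-13.414), length = 18
Total = 45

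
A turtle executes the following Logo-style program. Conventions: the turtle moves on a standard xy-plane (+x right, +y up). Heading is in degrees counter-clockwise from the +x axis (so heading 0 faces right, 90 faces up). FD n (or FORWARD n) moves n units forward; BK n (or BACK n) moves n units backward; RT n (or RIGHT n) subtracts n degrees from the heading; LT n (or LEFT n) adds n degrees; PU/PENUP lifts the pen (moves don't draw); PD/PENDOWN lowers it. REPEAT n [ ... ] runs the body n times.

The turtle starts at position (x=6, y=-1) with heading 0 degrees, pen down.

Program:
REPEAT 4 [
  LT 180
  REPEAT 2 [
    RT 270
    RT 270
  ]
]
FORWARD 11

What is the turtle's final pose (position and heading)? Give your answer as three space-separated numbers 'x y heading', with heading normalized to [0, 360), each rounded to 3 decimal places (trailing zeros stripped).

Executing turtle program step by step:
Start: pos=(6,-1), heading=0, pen down
REPEAT 4 [
  -- iteration 1/4 --
  LT 180: heading 0 -> 180
  REPEAT 2 [
    -- iteration 1/2 --
    RT 270: heading 180 -> 270
    RT 270: heading 270 -> 0
    -- iteration 2/2 --
    RT 270: heading 0 -> 90
    RT 270: heading 90 -> 180
  ]
  -- iteration 2/4 --
  LT 180: heading 180 -> 0
  REPEAT 2 [
    -- iteration 1/2 --
    RT 270: heading 0 -> 90
    RT 270: heading 90 -> 180
    -- iteration 2/2 --
    RT 270: heading 180 -> 270
    RT 270: heading 270 -> 0
  ]
  -- iteration 3/4 --
  LT 180: heading 0 -> 180
  REPEAT 2 [
    -- iteration 1/2 --
    RT 270: heading 180 -> 270
    RT 270: heading 270 -> 0
    -- iteration 2/2 --
    RT 270: heading 0 -> 90
    RT 270: heading 90 -> 180
  ]
  -- iteration 4/4 --
  LT 180: heading 180 -> 0
  REPEAT 2 [
    -- iteration 1/2 --
    RT 270: heading 0 -> 90
    RT 270: heading 90 -> 180
    -- iteration 2/2 --
    RT 270: heading 180 -> 270
    RT 270: heading 270 -> 0
  ]
]
FD 11: (6,-1) -> (17,-1) [heading=0, draw]
Final: pos=(17,-1), heading=0, 1 segment(s) drawn

Answer: 17 -1 0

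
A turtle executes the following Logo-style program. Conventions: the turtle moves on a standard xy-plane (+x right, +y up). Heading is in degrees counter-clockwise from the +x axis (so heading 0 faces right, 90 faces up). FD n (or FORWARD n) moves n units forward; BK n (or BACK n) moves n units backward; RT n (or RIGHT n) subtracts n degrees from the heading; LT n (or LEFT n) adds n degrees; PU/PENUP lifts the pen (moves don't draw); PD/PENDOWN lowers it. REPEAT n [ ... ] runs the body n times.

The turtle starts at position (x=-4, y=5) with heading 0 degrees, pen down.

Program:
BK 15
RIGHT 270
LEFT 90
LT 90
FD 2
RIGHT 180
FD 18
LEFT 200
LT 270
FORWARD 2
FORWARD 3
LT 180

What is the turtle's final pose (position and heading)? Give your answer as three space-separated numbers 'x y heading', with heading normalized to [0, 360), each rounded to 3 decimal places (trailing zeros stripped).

Executing turtle program step by step:
Start: pos=(-4,5), heading=0, pen down
BK 15: (-4,5) -> (-19,5) [heading=0, draw]
RT 270: heading 0 -> 90
LT 90: heading 90 -> 180
LT 90: heading 180 -> 270
FD 2: (-19,5) -> (-19,3) [heading=270, draw]
RT 180: heading 270 -> 90
FD 18: (-19,3) -> (-19,21) [heading=90, draw]
LT 200: heading 90 -> 290
LT 270: heading 290 -> 200
FD 2: (-19,21) -> (-20.879,20.316) [heading=200, draw]
FD 3: (-20.879,20.316) -> (-23.698,19.29) [heading=200, draw]
LT 180: heading 200 -> 20
Final: pos=(-23.698,19.29), heading=20, 5 segment(s) drawn

Answer: -23.698 19.29 20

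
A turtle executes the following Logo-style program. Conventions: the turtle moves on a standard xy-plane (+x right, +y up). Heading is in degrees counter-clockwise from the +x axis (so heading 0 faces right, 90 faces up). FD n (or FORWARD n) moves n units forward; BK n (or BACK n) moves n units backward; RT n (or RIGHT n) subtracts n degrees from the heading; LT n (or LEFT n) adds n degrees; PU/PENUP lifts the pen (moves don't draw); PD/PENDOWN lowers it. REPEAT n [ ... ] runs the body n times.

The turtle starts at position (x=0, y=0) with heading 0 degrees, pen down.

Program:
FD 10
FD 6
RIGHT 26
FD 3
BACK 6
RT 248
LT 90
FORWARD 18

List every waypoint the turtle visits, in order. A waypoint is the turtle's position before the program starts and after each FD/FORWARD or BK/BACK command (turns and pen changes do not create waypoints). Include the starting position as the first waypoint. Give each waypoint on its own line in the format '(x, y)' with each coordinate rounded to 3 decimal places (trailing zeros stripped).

Executing turtle program step by step:
Start: pos=(0,0), heading=0, pen down
FD 10: (0,0) -> (10,0) [heading=0, draw]
FD 6: (10,0) -> (16,0) [heading=0, draw]
RT 26: heading 0 -> 334
FD 3: (16,0) -> (18.696,-1.315) [heading=334, draw]
BK 6: (18.696,-1.315) -> (13.304,1.315) [heading=334, draw]
RT 248: heading 334 -> 86
LT 90: heading 86 -> 176
FD 18: (13.304,1.315) -> (-4.653,2.571) [heading=176, draw]
Final: pos=(-4.653,2.571), heading=176, 5 segment(s) drawn
Waypoints (6 total):
(0, 0)
(10, 0)
(16, 0)
(18.696, -1.315)
(13.304, 1.315)
(-4.653, 2.571)

Answer: (0, 0)
(10, 0)
(16, 0)
(18.696, -1.315)
(13.304, 1.315)
(-4.653, 2.571)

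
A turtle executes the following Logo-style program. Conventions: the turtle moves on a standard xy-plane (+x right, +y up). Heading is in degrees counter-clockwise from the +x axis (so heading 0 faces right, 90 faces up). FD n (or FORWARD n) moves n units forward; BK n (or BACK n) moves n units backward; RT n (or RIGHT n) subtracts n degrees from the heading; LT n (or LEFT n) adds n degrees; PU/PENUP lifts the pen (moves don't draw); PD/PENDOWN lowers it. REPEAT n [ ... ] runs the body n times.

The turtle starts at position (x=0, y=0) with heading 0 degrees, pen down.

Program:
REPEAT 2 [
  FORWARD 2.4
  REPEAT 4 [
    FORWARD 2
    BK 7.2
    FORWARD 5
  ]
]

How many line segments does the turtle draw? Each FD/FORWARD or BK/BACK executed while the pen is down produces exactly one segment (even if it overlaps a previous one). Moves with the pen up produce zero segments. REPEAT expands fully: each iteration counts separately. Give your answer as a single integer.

Answer: 26

Derivation:
Executing turtle program step by step:
Start: pos=(0,0), heading=0, pen down
REPEAT 2 [
  -- iteration 1/2 --
  FD 2.4: (0,0) -> (2.4,0) [heading=0, draw]
  REPEAT 4 [
    -- iteration 1/4 --
    FD 2: (2.4,0) -> (4.4,0) [heading=0, draw]
    BK 7.2: (4.4,0) -> (-2.8,0) [heading=0, draw]
    FD 5: (-2.8,0) -> (2.2,0) [heading=0, draw]
    -- iteration 2/4 --
    FD 2: (2.2,0) -> (4.2,0) [heading=0, draw]
    BK 7.2: (4.2,0) -> (-3,0) [heading=0, draw]
    FD 5: (-3,0) -> (2,0) [heading=0, draw]
    -- iteration 3/4 --
    FD 2: (2,0) -> (4,0) [heading=0, draw]
    BK 7.2: (4,0) -> (-3.2,0) [heading=0, draw]
    FD 5: (-3.2,0) -> (1.8,0) [heading=0, draw]
    -- iteration 4/4 --
    FD 2: (1.8,0) -> (3.8,0) [heading=0, draw]
    BK 7.2: (3.8,0) -> (-3.4,0) [heading=0, draw]
    FD 5: (-3.4,0) -> (1.6,0) [heading=0, draw]
  ]
  -- iteration 2/2 --
  FD 2.4: (1.6,0) -> (4,0) [heading=0, draw]
  REPEAT 4 [
    -- iteration 1/4 --
    FD 2: (4,0) -> (6,0) [heading=0, draw]
    BK 7.2: (6,0) -> (-1.2,0) [heading=0, draw]
    FD 5: (-1.2,0) -> (3.8,0) [heading=0, draw]
    -- iteration 2/4 --
    FD 2: (3.8,0) -> (5.8,0) [heading=0, draw]
    BK 7.2: (5.8,0) -> (-1.4,0) [heading=0, draw]
    FD 5: (-1.4,0) -> (3.6,0) [heading=0, draw]
    -- iteration 3/4 --
    FD 2: (3.6,0) -> (5.6,0) [heading=0, draw]
    BK 7.2: (5.6,0) -> (-1.6,0) [heading=0, draw]
    FD 5: (-1.6,0) -> (3.4,0) [heading=0, draw]
    -- iteration 4/4 --
    FD 2: (3.4,0) -> (5.4,0) [heading=0, draw]
    BK 7.2: (5.4,0) -> (-1.8,0) [heading=0, draw]
    FD 5: (-1.8,0) -> (3.2,0) [heading=0, draw]
  ]
]
Final: pos=(3.2,0), heading=0, 26 segment(s) drawn
Segments drawn: 26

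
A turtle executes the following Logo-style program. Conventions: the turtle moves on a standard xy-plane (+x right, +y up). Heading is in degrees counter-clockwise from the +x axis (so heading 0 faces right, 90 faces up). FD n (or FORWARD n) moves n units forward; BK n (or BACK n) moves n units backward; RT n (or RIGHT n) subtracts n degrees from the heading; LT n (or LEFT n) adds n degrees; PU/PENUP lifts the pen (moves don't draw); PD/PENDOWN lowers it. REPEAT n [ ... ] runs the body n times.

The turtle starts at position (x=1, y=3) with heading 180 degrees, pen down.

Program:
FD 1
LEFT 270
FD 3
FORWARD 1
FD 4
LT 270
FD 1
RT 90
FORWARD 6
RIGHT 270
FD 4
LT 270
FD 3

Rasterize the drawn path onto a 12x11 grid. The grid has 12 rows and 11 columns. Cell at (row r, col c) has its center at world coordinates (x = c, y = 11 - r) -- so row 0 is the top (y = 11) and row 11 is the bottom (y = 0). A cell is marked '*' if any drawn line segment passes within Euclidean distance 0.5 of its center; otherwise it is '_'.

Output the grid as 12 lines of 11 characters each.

Segment 0: (1,3) -> (0,3)
Segment 1: (0,3) -> (0,6)
Segment 2: (0,6) -> (0,7)
Segment 3: (0,7) -> (0,11)
Segment 4: (0,11) -> (1,11)
Segment 5: (1,11) -> (1,5)
Segment 6: (1,5) -> (5,5)
Segment 7: (5,5) -> (5,2)

Answer: **_________
**_________
**_________
**_________
**_________
**_________
******_____
*____*_____
**___*_____
_____*_____
___________
___________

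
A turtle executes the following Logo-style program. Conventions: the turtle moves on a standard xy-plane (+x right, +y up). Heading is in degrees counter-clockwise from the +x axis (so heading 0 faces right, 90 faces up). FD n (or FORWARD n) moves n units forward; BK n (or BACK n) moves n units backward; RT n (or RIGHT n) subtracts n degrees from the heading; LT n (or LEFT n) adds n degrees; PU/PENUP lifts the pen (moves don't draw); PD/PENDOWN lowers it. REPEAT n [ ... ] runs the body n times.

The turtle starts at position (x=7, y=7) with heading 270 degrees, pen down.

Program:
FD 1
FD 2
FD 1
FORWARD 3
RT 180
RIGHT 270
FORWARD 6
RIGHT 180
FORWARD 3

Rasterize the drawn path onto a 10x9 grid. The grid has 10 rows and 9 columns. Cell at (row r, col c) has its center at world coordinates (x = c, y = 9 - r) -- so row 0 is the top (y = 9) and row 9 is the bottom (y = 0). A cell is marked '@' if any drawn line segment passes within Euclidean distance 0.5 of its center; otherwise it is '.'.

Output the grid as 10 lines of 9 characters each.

Segment 0: (7,7) -> (7,6)
Segment 1: (7,6) -> (7,4)
Segment 2: (7,4) -> (7,3)
Segment 3: (7,3) -> (7,0)
Segment 4: (7,0) -> (1,-0)
Segment 5: (1,-0) -> (4,0)

Answer: .........
.........
.......@.
.......@.
.......@.
.......@.
.......@.
.......@.
.......@.
.@@@@@@@.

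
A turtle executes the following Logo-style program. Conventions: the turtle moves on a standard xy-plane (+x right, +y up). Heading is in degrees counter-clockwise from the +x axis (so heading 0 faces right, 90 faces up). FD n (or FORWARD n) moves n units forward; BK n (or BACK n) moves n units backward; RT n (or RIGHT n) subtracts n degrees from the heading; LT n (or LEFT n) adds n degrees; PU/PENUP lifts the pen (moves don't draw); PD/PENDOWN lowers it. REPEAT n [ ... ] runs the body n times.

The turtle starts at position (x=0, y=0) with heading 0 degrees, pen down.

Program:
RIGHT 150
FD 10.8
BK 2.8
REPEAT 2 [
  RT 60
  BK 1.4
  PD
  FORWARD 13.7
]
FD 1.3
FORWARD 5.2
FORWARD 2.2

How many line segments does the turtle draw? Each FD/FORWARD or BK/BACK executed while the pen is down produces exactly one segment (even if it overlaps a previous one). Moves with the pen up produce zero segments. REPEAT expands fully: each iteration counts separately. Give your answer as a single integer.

Executing turtle program step by step:
Start: pos=(0,0), heading=0, pen down
RT 150: heading 0 -> 210
FD 10.8: (0,0) -> (-9.353,-5.4) [heading=210, draw]
BK 2.8: (-9.353,-5.4) -> (-6.928,-4) [heading=210, draw]
REPEAT 2 [
  -- iteration 1/2 --
  RT 60: heading 210 -> 150
  BK 1.4: (-6.928,-4) -> (-5.716,-4.7) [heading=150, draw]
  PD: pen down
  FD 13.7: (-5.716,-4.7) -> (-17.58,2.15) [heading=150, draw]
  -- iteration 2/2 --
  RT 60: heading 150 -> 90
  BK 1.4: (-17.58,2.15) -> (-17.58,0.75) [heading=90, draw]
  PD: pen down
  FD 13.7: (-17.58,0.75) -> (-17.58,14.45) [heading=90, draw]
]
FD 1.3: (-17.58,14.45) -> (-17.58,15.75) [heading=90, draw]
FD 5.2: (-17.58,15.75) -> (-17.58,20.95) [heading=90, draw]
FD 2.2: (-17.58,20.95) -> (-17.58,23.15) [heading=90, draw]
Final: pos=(-17.58,23.15), heading=90, 9 segment(s) drawn
Segments drawn: 9

Answer: 9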